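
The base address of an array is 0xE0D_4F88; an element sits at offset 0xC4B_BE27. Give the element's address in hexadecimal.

0x1A590DAF

Add column by column in base 16, right to left:
  8+7 = F
  8+2 = A
  F+E = D carry 1
  4+B+1 = 0 carry 1
  D+B+1 = 9 carry 1
  0+4+1 = 5
  E+C = A carry 1
  final carry 1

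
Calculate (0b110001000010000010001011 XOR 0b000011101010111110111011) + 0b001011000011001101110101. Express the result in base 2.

First 0b110001000010000010001011 XOR 0b000011101010111110111011 = 0b110010101000111100110000.
Add column by column in base 2, right to left:
  0+1 = 1
  0+0 = 0
  0+1 = 1
  0+0 = 0
  1+1 = 0 carry 1
  1+1+1 = 1 carry 1
  0+1+1 = 0 carry 1
  0+0+1 = 1
  1+1 = 0 carry 1
  1+1+1 = 1 carry 1
  1+0+1 = 0 carry 1
  1+0+1 = 0 carry 1
  0+1+1 = 0 carry 1
  0+1+1 = 0 carry 1
  0+0+1 = 1
  1+0 = 1
  0+0 = 0
  1+0 = 1
  0+1 = 1
  1+1 = 0 carry 1
  0+0+1 = 1
  0+1 = 1
  1+0 = 1
  1+0 = 1

0b111101101100001010100101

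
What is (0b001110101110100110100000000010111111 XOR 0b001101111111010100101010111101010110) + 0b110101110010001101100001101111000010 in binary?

0b111001000011111111101100101110101011

First 0b001110101110100110100000000010111111 XOR 0b001101111111010100101010111101010110 = 0b000011010001110010001010111111101001.
Add column by column in base 2, right to left:
  1+0 = 1
  0+1 = 1
  0+0 = 0
  1+0 = 1
  0+0 = 0
  1+0 = 1
  1+1 = 0 carry 1
  1+1+1 = 1 carry 1
  1+1+1 = 1 carry 1
  1+1+1 = 1 carry 1
  1+0+1 = 0 carry 1
  1+1+1 = 1 carry 1
  0+1+1 = 0 carry 1
  1+0+1 = 0 carry 1
  0+0+1 = 1
  1+0 = 1
  0+0 = 0
  0+1 = 1
  0+1 = 1
  1+0 = 1
  0+1 = 1
  0+1 = 1
  1+0 = 1
  1+0 = 1
  1+0 = 1
  0+1 = 1
  0+0 = 0
  0+0 = 0
  1+1 = 0 carry 1
  0+1+1 = 0 carry 1
  1+1+1 = 1 carry 1
  1+0+1 = 0 carry 1
  0+1+1 = 0 carry 1
  0+0+1 = 1
  0+1 = 1
  0+1 = 1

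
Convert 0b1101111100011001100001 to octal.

Group the bits in threes: 001 101 111 100 011 001 100 001 → 15743141.

0o15743141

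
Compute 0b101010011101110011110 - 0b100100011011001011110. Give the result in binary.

0b110000010101000000

Subtract column by column in base 2:
  0-0 → 0
  1-1 → 0
  1-1 → 0
  1-1 → 0
  1-1 → 0
  0-0 → 0
  0-1 → 1 (borrow)
  1-0-1 → 0
  1-0 → 1
  1-1 → 0
  0-1 → 1 (borrow)
  1-0-1 → 0
  1-1 → 0
  1-1 → 0
  0-0 → 0
  0-0 → 0
  1-0 → 1
  0-1 → 1 (borrow)
  1-0-1 → 0
  0-0 → 0
  1-1 → 0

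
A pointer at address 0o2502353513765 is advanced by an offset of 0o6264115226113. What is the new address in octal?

Add column by column in base 8, right to left:
  5+3 = 0 carry 1
  6+1+1 = 0 carry 1
  7+1+1 = 1 carry 1
  3+6+1 = 2 carry 1
  1+2+1 = 4
  5+2 = 7
  3+5 = 0 carry 1
  5+1+1 = 7
  3+1 = 4
  2+4 = 6
  0+6 = 6
  5+2 = 7
  2+6 = 0 carry 1
  final carry 1

0o10766470742100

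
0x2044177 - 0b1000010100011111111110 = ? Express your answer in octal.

0x2044177 = 0o201040567 in octal.
0b1000010100011111111110 = 0o10243776 in octal.
Subtract column by column in base 8:
  7-6 → 1
  6-7 → 7 (borrow)
  5-7-1 → 5 (borrow)
  0-3-1 → 4 (borrow)
  4-4-1 → 7 (borrow)
  0-2-1 → 5 (borrow)
  1-0-1 → 0
  0-1 → 7 (borrow)
  2-0-1 → 1

0o170574571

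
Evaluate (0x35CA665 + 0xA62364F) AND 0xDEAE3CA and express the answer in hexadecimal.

Add column by column in base 16, right to left:
  5+F = 4 carry 1
  6+4+1 = B
  6+6 = C
  A+3 = D
  C+2 = E
  5+6 = B
  3+A = D
Sum = 0xDBEDCB4; now AND with 0xDEAE3CA:
  D&D=D, B&E=A, E&A=A, D&E=C, C&3=0, B&C=8, 4&A=0

0xDAAC080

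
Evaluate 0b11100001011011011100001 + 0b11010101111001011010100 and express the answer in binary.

0b110110111010100110110101

Add column by column in base 2, right to left:
  1+0 = 1
  0+0 = 0
  0+1 = 1
  0+0 = 0
  0+1 = 1
  1+0 = 1
  1+1 = 0 carry 1
  1+1+1 = 1 carry 1
  0+0+1 = 1
  1+1 = 0 carry 1
  1+0+1 = 0 carry 1
  0+0+1 = 1
  1+1 = 0 carry 1
  1+1+1 = 1 carry 1
  0+1+1 = 0 carry 1
  1+1+1 = 1 carry 1
  0+0+1 = 1
  0+1 = 1
  0+0 = 0
  0+1 = 1
  1+0 = 1
  1+1 = 0 carry 1
  1+1+1 = 1 carry 1
  final carry 1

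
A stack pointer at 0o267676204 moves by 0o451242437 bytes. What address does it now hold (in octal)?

0o741140643

Add column by column in base 8, right to left:
  4+7 = 3 carry 1
  0+3+1 = 4
  2+4 = 6
  6+2 = 0 carry 1
  7+4+1 = 4 carry 1
  6+2+1 = 1 carry 1
  7+1+1 = 1 carry 1
  6+5+1 = 4 carry 1
  2+4+1 = 7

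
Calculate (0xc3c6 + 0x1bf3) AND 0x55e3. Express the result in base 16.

0x55a1

Add column by column in base 16, right to left:
  6+3 = 9
  c+f = b carry 1
  3+b+1 = f
  c+1 = d
Sum = 0xdfb9; now AND with 0x55e3:
  d&5=5, f&5=5, b&e=a, 9&3=1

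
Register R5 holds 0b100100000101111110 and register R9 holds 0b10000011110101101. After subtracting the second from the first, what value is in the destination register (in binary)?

0b10011100111010001

Subtract column by column in base 2:
  0-1 → 1 (borrow)
  1-0-1 → 0
  1-1 → 0
  1-1 → 0
  1-0 → 1
  1-1 → 0
  1-0 → 1
  0-1 → 1 (borrow)
  1-1-1 → 1 (borrow)
  0-1-1 → 0 (borrow)
  0-1-1 → 0 (borrow)
  0-0-1 → 1 (borrow)
  0-0-1 → 1 (borrow)
  0-0-1 → 1 (borrow)
  1-0-1 → 0
  0-0 → 0
  0-1 → 1 (borrow)
  1-0-1 → 0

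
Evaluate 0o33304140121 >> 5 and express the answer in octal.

5 bits is not a whole number of base-8 digits; in binary: 11011011000100001100000001010001 >> 5 = 110110110001000011000000010.

0o666103002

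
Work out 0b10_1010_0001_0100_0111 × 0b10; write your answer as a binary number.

0b1010100001010001110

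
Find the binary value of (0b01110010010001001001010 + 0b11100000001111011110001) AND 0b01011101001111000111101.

0b1010000000000000111001

Add column by column in base 2, right to left:
  0+1 = 1
  1+0 = 1
  0+0 = 0
  1+0 = 1
  0+1 = 1
  0+1 = 1
  1+1 = 0 carry 1
  0+1+1 = 0 carry 1
  0+0+1 = 1
  1+1 = 0 carry 1
  0+1+1 = 0 carry 1
  0+1+1 = 0 carry 1
  0+1+1 = 0 carry 1
  1+0+1 = 0 carry 1
  0+0+1 = 1
  0+0 = 0
  1+0 = 1
  0+0 = 0
  0+0 = 0
  1+0 = 1
  1+1 = 0 carry 1
  1+1+1 = 1 carry 1
  0+1+1 = 0 carry 1
  final carry 1
Sum = 0b101010010100000100111011; now AND with 0b01011101001111000111101:
  101010010100000100111011
& 001011101001111000111101
= 001010000000000000111001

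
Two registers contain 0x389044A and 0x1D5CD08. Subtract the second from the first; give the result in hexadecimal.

Subtract column by column in base 16:
  A-8 → 2
  4-0 → 4
  4-D → 7 (borrow)
  0-C-1 → 3 (borrow)
  9-5-1 → 3
  8-D → B (borrow)
  3-1-1 → 1

0x1B33742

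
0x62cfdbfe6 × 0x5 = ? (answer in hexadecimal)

0x1ee0f4bf7e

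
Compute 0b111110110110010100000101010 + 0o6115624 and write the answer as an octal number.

0o774741676

0b111110110110010100000101010 = 0o766624052 in octal.
Add column by column in base 8, right to left:
  2+4 = 6
  5+2 = 7
  0+6 = 6
  4+5 = 1 carry 1
  2+1+1 = 4
  6+1 = 7
  6+6 = 4 carry 1
  6+0+1 = 7
  7+0 = 7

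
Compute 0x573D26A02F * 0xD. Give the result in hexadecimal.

Multiply each base-16 digit by 13, carrying:
  F×13 = 195 → write 3 carry 12
  2×13+12 = 38 → write 6 carry 2
  0×13+2 = 2 → write 2
  A×13 = 130 → write 2 carry 8
  6×13+8 = 86 → write 6 carry 5
  2×13+5 = 31 → write F carry 1
  D×13+1 = 170 → write A carry 10
  3×13+10 = 49 → write 1 carry 3
  7×13+3 = 94 → write E carry 5
  5×13+5 = 70 → write 6 carry 4
  remaining carry: 4

0x46E1AF62263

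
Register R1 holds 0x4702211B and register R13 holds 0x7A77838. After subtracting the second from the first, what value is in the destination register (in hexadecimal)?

0x3F5AA8E3

Subtract column by column in base 16:
  B-8 → 3
  1-3 → E (borrow)
  1-8-1 → 8 (borrow)
  2-7-1 → A (borrow)
  2-7-1 → A (borrow)
  0-A-1 → 5 (borrow)
  7-7-1 → F (borrow)
  4-0-1 → 3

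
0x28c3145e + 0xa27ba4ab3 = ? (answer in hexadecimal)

0xa507d5f11

Add column by column in base 16, right to left:
  e+3 = 1 carry 1
  5+b+1 = 1 carry 1
  4+a+1 = f
  1+4 = 5
  3+a = d
  c+b = 7 carry 1
  8+7+1 = 0 carry 1
  2+2+1 = 5
  0+a = a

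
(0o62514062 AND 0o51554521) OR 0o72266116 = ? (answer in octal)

0o62514062 AND 0o51554521 = 0o40514020.
Then OR with 0o72266116.

0o72776136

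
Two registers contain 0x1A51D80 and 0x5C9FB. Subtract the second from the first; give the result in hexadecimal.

0x19F5385

Subtract column by column in base 16:
  0-B → 5 (borrow)
  8-F-1 → 8 (borrow)
  D-9-1 → 3
  1-C → 5 (borrow)
  5-5-1 → F (borrow)
  A-0-1 → 9
  1-0 → 1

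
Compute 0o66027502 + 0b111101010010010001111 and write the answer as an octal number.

0b111101010010010001111 = 0o7522217 in octal.
Add column by column in base 8, right to left:
  2+7 = 1 carry 1
  0+1+1 = 2
  5+2 = 7
  7+2 = 1 carry 1
  2+2+1 = 5
  0+5 = 5
  6+7 = 5 carry 1
  6+0+1 = 7

0o75551721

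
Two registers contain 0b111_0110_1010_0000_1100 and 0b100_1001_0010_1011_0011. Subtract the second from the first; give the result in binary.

Subtract column by column in base 2:
  0-1 → 1 (borrow)
  0-1-1 → 0 (borrow)
  1-0-1 → 0
  1-0 → 1
  0-1 → 1 (borrow)
  0-1-1 → 0 (borrow)
  0-0-1 → 1 (borrow)
  0-1-1 → 0 (borrow)
  0-0-1 → 1 (borrow)
  1-1-1 → 1 (borrow)
  0-0-1 → 1 (borrow)
  1-0-1 → 0
  0-1 → 1 (borrow)
  1-0-1 → 0
  1-0 → 1
  0-1 → 1 (borrow)
  1-0-1 → 0
  1-0 → 1
  1-1 → 0

0b101101011101011001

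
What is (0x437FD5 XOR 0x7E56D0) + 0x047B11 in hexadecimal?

First 0x437FD5 XOR 0x7E56D0 = 0x3D2905.
Add column by column in base 16, right to left:
  5+1 = 6
  0+1 = 1
  9+B = 4 carry 1
  2+7+1 = A
  D+4 = 1 carry 1
  3+0+1 = 4

0x41A416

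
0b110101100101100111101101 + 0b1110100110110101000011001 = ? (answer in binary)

Add column by column in base 2, right to left:
  1+1 = 0 carry 1
  0+0+1 = 1
  1+0 = 1
  1+1 = 0 carry 1
  0+1+1 = 0 carry 1
  1+0+1 = 0 carry 1
  1+0+1 = 0 carry 1
  1+0+1 = 0 carry 1
  1+0+1 = 0 carry 1
  0+1+1 = 0 carry 1
  0+0+1 = 1
  1+1 = 0 carry 1
  1+0+1 = 0 carry 1
  0+1+1 = 0 carry 1
  1+1+1 = 1 carry 1
  0+0+1 = 1
  0+1 = 1
  1+1 = 0 carry 1
  1+0+1 = 0 carry 1
  0+0+1 = 1
  1+1 = 0 carry 1
  0+0+1 = 1
  1+1 = 0 carry 1
  1+1+1 = 1 carry 1
  0+1+1 = 0 carry 1
  final carry 1

0b10101010011100010000000110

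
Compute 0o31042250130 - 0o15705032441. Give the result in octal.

0o13135215467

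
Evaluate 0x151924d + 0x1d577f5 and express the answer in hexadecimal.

0x3270a42

Add column by column in base 16, right to left:
  d+5 = 2 carry 1
  4+f+1 = 4 carry 1
  2+7+1 = a
  9+7 = 0 carry 1
  1+5+1 = 7
  5+d = 2 carry 1
  1+1+1 = 3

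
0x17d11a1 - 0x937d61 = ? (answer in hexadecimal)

Subtract column by column in base 16:
  1-1 → 0
  a-6 → 4
  1-d → 4 (borrow)
  1-7-1 → 9 (borrow)
  d-3-1 → 9
  7-9 → e (borrow)
  1-0-1 → 0

0xe99440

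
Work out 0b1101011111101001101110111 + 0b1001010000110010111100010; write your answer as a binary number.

0b10110110000011100101011001

Add column by column in base 2, right to left:
  1+0 = 1
  1+1 = 0 carry 1
  1+0+1 = 0 carry 1
  0+0+1 = 1
  1+0 = 1
  1+1 = 0 carry 1
  1+1+1 = 1 carry 1
  0+1+1 = 0 carry 1
  1+1+1 = 1 carry 1
  1+0+1 = 0 carry 1
  0+1+1 = 0 carry 1
  0+0+1 = 1
  1+0 = 1
  0+1 = 1
  1+1 = 0 carry 1
  1+0+1 = 0 carry 1
  1+0+1 = 0 carry 1
  1+0+1 = 0 carry 1
  1+0+1 = 0 carry 1
  1+1+1 = 1 carry 1
  0+0+1 = 1
  1+1 = 0 carry 1
  0+0+1 = 1
  1+0 = 1
  1+1 = 0 carry 1
  final carry 1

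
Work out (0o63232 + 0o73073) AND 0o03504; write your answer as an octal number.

0o2104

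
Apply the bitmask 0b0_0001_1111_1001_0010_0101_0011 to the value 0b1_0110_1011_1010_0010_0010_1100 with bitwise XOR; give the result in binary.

XOR bit by bit (1 where the bits differ):
  1011010111010001000101100
^ 0000111111001001001010011
= 1011101000011000001111111

0b1011101000011000001111111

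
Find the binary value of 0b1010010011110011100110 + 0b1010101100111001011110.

0b10101000000101101000100

Add column by column in base 2, right to left:
  0+0 = 0
  1+1 = 0 carry 1
  1+1+1 = 1 carry 1
  0+1+1 = 0 carry 1
  0+1+1 = 0 carry 1
  1+0+1 = 0 carry 1
  1+1+1 = 1 carry 1
  1+0+1 = 0 carry 1
  0+0+1 = 1
  0+1 = 1
  1+1 = 0 carry 1
  1+1+1 = 1 carry 1
  1+0+1 = 0 carry 1
  1+0+1 = 0 carry 1
  0+1+1 = 0 carry 1
  0+1+1 = 0 carry 1
  1+0+1 = 0 carry 1
  0+1+1 = 0 carry 1
  0+0+1 = 1
  1+1 = 0 carry 1
  0+0+1 = 1
  1+1 = 0 carry 1
  final carry 1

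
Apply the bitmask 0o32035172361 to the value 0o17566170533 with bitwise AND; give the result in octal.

AND each oct digit independently (no carries):
  1&3=1, 7&2=2, 5&0=0, 6&3=2, 6&5=4, 1&1=1, 7&7=7, 0&2=0, 5&3=1, 3&6=2, 3&1=1

0o12024170121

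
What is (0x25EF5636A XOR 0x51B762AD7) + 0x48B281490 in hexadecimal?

0xBD0AB5E4D

First 0x25EF5636A XOR 0x51B762AD7 = 0x7458349BD.
Add column by column in base 16, right to left:
  D+0 = D
  B+9 = 4 carry 1
  9+4+1 = E
  4+1 = 5
  3+8 = B
  8+2 = A
  5+B = 0 carry 1
  4+8+1 = D
  7+4 = B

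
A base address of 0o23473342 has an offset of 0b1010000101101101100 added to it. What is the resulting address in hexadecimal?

0x53824E

0o23473342 = 0x4E76E2 in hexadecimal.
0b1010000101101101100 = 0x50B6C in hexadecimal.
Add column by column in base 16, right to left:
  2+C = E
  E+6 = 4 carry 1
  6+B+1 = 2 carry 1
  7+0+1 = 8
  E+5 = 3 carry 1
  4+0+1 = 5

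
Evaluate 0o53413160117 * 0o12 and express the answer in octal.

Multiply each base-8 digit by 10, carrying:
  7×10 = 70 → write 6 carry 8
  1×10+8 = 18 → write 2 carry 2
  1×10+2 = 12 → write 4 carry 1
  0×10+1 = 1 → write 1
  6×10 = 60 → write 4 carry 7
  1×10+7 = 17 → write 1 carry 2
  3×10+2 = 32 → write 0 carry 4
  1×10+4 = 14 → write 6 carry 1
  4×10+1 = 41 → write 1 carry 5
  3×10+5 = 35 → write 3 carry 4
  5×10+4 = 54 → write 6 carry 6
  remaining carry: 6

0o663160141426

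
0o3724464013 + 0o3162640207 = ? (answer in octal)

Add column by column in base 8, right to left:
  3+7 = 2 carry 1
  1+0+1 = 2
  0+2 = 2
  4+0 = 4
  6+4 = 2 carry 1
  4+6+1 = 3 carry 1
  4+2+1 = 7
  2+6 = 0 carry 1
  7+1+1 = 1 carry 1
  3+3+1 = 7

0o7107324222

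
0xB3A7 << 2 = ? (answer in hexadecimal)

0x2CE9C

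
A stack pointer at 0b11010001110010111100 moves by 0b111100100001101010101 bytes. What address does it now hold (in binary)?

Add column by column in base 2, right to left:
  0+1 = 1
  0+0 = 0
  1+1 = 0 carry 1
  1+0+1 = 0 carry 1
  1+1+1 = 1 carry 1
  1+0+1 = 0 carry 1
  0+1+1 = 0 carry 1
  1+0+1 = 0 carry 1
  0+1+1 = 0 carry 1
  0+1+1 = 0 carry 1
  1+0+1 = 0 carry 1
  1+0+1 = 0 carry 1
  1+0+1 = 0 carry 1
  0+0+1 = 1
  0+1 = 1
  0+0 = 0
  1+0 = 1
  0+1 = 1
  1+1 = 0 carry 1
  1+1+1 = 1 carry 1
  0+1+1 = 0 carry 1
  final carry 1

0b1010110110000000010001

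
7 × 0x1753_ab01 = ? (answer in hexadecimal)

0xa349ad07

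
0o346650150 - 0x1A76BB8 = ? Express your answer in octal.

0o174762260

0x1A76BB8 = 0o151665670 in octal.
Subtract column by column in base 8:
  0-0 → 0
  5-7 → 6 (borrow)
  1-6-1 → 2 (borrow)
  0-5-1 → 2 (borrow)
  5-6-1 → 6 (borrow)
  6-6-1 → 7 (borrow)
  6-1-1 → 4
  4-5 → 7 (borrow)
  3-1-1 → 1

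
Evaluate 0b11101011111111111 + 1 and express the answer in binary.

The trailing 11 digits are 1 (max in base 2), so adding 1 cascades: they roll to 0 and the next digit up increments.

0b11101100000000000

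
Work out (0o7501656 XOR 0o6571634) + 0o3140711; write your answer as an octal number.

0o4230773

First 0o7501656 XOR 0o6571634 = 0o1070062.
Add column by column in base 8, right to left:
  2+1 = 3
  6+1 = 7
  0+7 = 7
  0+0 = 0
  7+4 = 3 carry 1
  0+1+1 = 2
  1+3 = 4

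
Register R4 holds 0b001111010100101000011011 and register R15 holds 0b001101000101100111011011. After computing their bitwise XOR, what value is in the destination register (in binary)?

XOR bit by bit (1 where the bits differ):
  001111010100101000011011
^ 001101000101100111011011
= 000010010001001111000000

0b000010010001001111000000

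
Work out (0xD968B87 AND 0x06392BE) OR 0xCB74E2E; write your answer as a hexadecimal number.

0xCB7CEAE

0xD968B87 AND 0x06392BE = 0x0028286.
Then OR with 0xCB74E2E.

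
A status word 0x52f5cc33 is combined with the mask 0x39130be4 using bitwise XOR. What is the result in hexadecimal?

XOR each hex digit independently (no carries):
  5^3=6, 2^9=b, f^1=e, 5^3=6, c^0=c, c^b=7, 3^e=d, 3^4=7

0x6be6c7d7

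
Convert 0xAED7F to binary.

0b10101110110101111111

Expand each hex digit to 4 bits: A=1010 E=1110 D=1101 7=0111 F=1111.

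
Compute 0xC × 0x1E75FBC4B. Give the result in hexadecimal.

Multiply each base-16 digit by 12, carrying:
  B×12 = 132 → write 4 carry 8
  4×12+8 = 56 → write 8 carry 3
  C×12+3 = 147 → write 3 carry 9
  B×12+9 = 141 → write D carry 8
  F×12+8 = 188 → write C carry 11
  5×12+11 = 71 → write 7 carry 4
  7×12+4 = 88 → write 8 carry 5
  E×12+5 = 173 → write D carry 10
  1×12+10 = 22 → write 6 carry 1
  remaining carry: 1

0x16D87CD384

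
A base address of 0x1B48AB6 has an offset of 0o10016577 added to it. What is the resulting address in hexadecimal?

0o10016577 = 0x201D7F in hexadecimal.
Add column by column in base 16, right to left:
  6+F = 5 carry 1
  B+7+1 = 3 carry 1
  A+D+1 = 8 carry 1
  8+1+1 = A
  4+0 = 4
  B+2 = D
  1+0 = 1

0x1D4A835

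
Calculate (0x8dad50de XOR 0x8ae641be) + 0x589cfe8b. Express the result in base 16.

First 0x8dad50de XOR 0x8ae641be = 0x074b1160.
Add column by column in base 16, right to left:
  0+b = b
  6+8 = e
  1+e = f
  1+f = 0 carry 1
  b+c+1 = 8 carry 1
  4+9+1 = e
  7+8 = f
  0+5 = 5

0x5fe80feb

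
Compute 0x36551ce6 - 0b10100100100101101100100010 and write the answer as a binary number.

0x36551ce6 = 0b110110010101010001110011100110 in binary.
Subtract column by column in base 2:
  0-0 → 0
  1-1 → 0
  1-0 → 1
  0-0 → 0
  0-0 → 0
  1-1 → 0
  1-0 → 1
  1-0 → 1
  0-1 → 1 (borrow)
  0-1-1 → 0 (borrow)
  1-0-1 → 0
  1-1 → 0
  1-1 → 0
  0-0 → 0
  0-1 → 1 (borrow)
  0-0-1 → 1 (borrow)
  1-0-1 → 0
  0-1 → 1 (borrow)
  1-0-1 → 0
  0-0 → 0
  1-1 → 0
  0-0 → 0
  1-0 → 1
  0-1 → 1 (borrow)
  0-0-1 → 1 (borrow)
  1-1-1 → 1 (borrow)
  1-0-1 → 0
  0-0 → 0
  1-0 → 1
  1-0 → 1

0b110011110000101100000111000100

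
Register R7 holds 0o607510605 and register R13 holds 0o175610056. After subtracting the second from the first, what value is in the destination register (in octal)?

0o411700527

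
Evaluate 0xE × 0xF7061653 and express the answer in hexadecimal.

Multiply each base-16 digit by 14, carrying:
  3×14 = 42 → write A carry 2
  5×14+2 = 72 → write 8 carry 4
  6×14+4 = 88 → write 8 carry 5
  1×14+5 = 19 → write 3 carry 1
  6×14+1 = 85 → write 5 carry 5
  0×14+5 = 5 → write 5
  7×14 = 98 → write 2 carry 6
  F×14+6 = 216 → write 8 carry 13
  remaining carry: D

0xD8255388A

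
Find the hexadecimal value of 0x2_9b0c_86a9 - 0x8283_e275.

Subtract column by column in base 16:
  9-5 → 4
  a-7 → 3
  6-2 → 4
  8-e → a (borrow)
  c-3-1 → 8
  0-8 → 8 (borrow)
  b-2-1 → 8
  9-8 → 1
  2-0 → 2

0x21888a434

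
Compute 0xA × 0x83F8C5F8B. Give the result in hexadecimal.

0x527B7BBB6E

Multiply each base-16 digit by 10, carrying:
  B×10 = 110 → write E carry 6
  8×10+6 = 86 → write 6 carry 5
  F×10+5 = 155 → write B carry 9
  5×10+9 = 59 → write B carry 3
  C×10+3 = 123 → write B carry 7
  8×10+7 = 87 → write 7 carry 5
  F×10+5 = 155 → write B carry 9
  3×10+9 = 39 → write 7 carry 2
  8×10+2 = 82 → write 2 carry 5
  remaining carry: 5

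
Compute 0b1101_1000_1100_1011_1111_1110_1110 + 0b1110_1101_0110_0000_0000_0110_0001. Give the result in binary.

Add column by column in base 2, right to left:
  0+1 = 1
  1+0 = 1
  1+0 = 1
  1+0 = 1
  0+0 = 0
  1+1 = 0 carry 1
  1+1+1 = 1 carry 1
  1+0+1 = 0 carry 1
  1+0+1 = 0 carry 1
  1+0+1 = 0 carry 1
  1+0+1 = 0 carry 1
  1+0+1 = 0 carry 1
  1+0+1 = 0 carry 1
  1+0+1 = 0 carry 1
  0+0+1 = 1
  1+0 = 1
  0+0 = 0
  0+1 = 1
  1+1 = 0 carry 1
  1+0+1 = 0 carry 1
  0+1+1 = 0 carry 1
  0+0+1 = 1
  0+1 = 1
  1+1 = 0 carry 1
  1+0+1 = 0 carry 1
  0+1+1 = 0 carry 1
  1+1+1 = 1 carry 1
  1+1+1 = 1 carry 1
  final carry 1

0b11100011000101100000001001111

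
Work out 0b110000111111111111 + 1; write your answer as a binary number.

0b110001000000000000

The trailing 12 digits are 1 (max in base 2), so adding 1 cascades: they roll to 0 and the next digit up increments.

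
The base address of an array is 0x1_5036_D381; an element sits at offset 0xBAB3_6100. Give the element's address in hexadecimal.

Add column by column in base 16, right to left:
  1+0 = 1
  8+0 = 8
  3+1 = 4
  D+6 = 3 carry 1
  6+3+1 = A
  3+B = E
  0+A = A
  5+B = 0 carry 1
  1+0+1 = 2

0x20AEA3481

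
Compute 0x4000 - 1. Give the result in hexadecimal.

0x3FFF

The trailing 3 digits are 0, so subtracting 1 borrows through: they become F and the next digit up decrements.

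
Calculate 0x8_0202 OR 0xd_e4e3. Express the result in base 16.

OR each hex digit independently (no carries):
  8|d=d, 0|e=e, 2|4=6, 0|e=e, 2|3=3

0xde6e3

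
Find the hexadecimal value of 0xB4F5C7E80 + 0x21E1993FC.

Add column by column in base 16, right to left:
  0+C = C
  8+F = 7 carry 1
  E+3+1 = 2 carry 1
  7+9+1 = 1 carry 1
  C+9+1 = 6 carry 1
  5+1+1 = 7
  F+E = D carry 1
  4+1+1 = 6
  B+2 = D

0xD6D76127C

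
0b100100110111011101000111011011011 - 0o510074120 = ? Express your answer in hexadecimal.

0x121CE168B

0b100100110111011101000111011011011 = 0x126EE8EDB in hexadecimal.
0o510074120 = 0x5207850 in hexadecimal.
Subtract column by column in base 16:
  B-0 → B
  D-5 → 8
  E-8 → 6
  8-7 → 1
  E-0 → E
  E-2 → C
  6-5 → 1
  2-0 → 2
  1-0 → 1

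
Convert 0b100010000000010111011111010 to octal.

0o420027372

Group the bits in threes: 100 010 000 000 010 111 011 111 010 → 420027372.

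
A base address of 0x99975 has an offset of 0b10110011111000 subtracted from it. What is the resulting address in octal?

0o2266175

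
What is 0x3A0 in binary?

0b1110100000

Expand each hex digit to 4 bits: 3=0011 A=1010 0=0000.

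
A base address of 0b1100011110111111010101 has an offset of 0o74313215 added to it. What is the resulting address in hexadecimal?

0x1238662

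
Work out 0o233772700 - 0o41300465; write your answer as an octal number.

Subtract column by column in base 8:
  0-5 → 3 (borrow)
  0-6-1 → 1 (borrow)
  7-4-1 → 2
  2-0 → 2
  7-0 → 7
  7-3 → 4
  3-1 → 2
  3-4 → 7 (borrow)
  2-0-1 → 1

0o172472213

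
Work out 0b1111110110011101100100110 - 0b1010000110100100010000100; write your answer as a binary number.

Subtract column by column in base 2:
  0-0 → 0
  1-0 → 1
  1-1 → 0
  0-0 → 0
  0-0 → 0
  1-0 → 1
  0-0 → 0
  0-1 → 1 (borrow)
  1-0-1 → 0
  1-0 → 1
  0-0 → 0
  1-1 → 0
  1-0 → 1
  1-0 → 1
  0-1 → 1 (borrow)
  0-0-1 → 1 (borrow)
  1-1-1 → 1 (borrow)
  1-1-1 → 1 (borrow)
  0-0-1 → 1 (borrow)
  1-0-1 → 0
  1-0 → 1
  1-0 → 1
  1-1 → 0
  1-0 → 1
  1-1 → 0

0b101101111111001010100010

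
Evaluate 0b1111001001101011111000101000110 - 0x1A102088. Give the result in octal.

0o13711350276

0b1111001001101011111000101000110 = 0o17115370506 in octal.
0x1A102088 = 0o3204020210 in octal.
Subtract column by column in base 8:
  6-0 → 6
  0-1 → 7 (borrow)
  5-2-1 → 2
  0-0 → 0
  7-2 → 5
  3-0 → 3
  5-4 → 1
  1-0 → 1
  1-2 → 7 (borrow)
  7-3-1 → 3
  1-0 → 1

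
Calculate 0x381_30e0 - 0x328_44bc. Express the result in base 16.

Subtract column by column in base 16:
  0-c → 4 (borrow)
  e-b-1 → 2
  0-4 → c (borrow)
  3-4-1 → e (borrow)
  1-8-1 → 8 (borrow)
  8-2-1 → 5
  3-3 → 0

0x58ec24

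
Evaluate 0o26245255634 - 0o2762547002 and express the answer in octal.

0o23262506632

Subtract column by column in base 8:
  4-2 → 2
  3-0 → 3
  6-0 → 6
  5-7 → 6 (borrow)
  5-4-1 → 0
  2-5 → 5 (borrow)
  5-2-1 → 2
  4-6 → 6 (borrow)
  2-7-1 → 2 (borrow)
  6-2-1 → 3
  2-0 → 2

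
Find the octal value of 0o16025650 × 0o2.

Multiply each base-8 digit by 2, carrying:
  0×2 = 0 → write 0
  5×2 = 10 → write 2 carry 1
  6×2+1 = 13 → write 5 carry 1
  5×2+1 = 11 → write 3 carry 1
  2×2+1 = 5 → write 5
  0×2 = 0 → write 0
  6×2 = 12 → write 4 carry 1
  1×2+1 = 3 → write 3

0o34053520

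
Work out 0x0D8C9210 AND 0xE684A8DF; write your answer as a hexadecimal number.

AND each hex digit independently (no carries):
  0&E=0, D&6=4, 8&8=8, C&4=4, 9&A=8, 2&8=0, 1&D=1, 0&F=0

0x04848010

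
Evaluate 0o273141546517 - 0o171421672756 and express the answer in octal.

Subtract column by column in base 8:
  7-6 → 1
  1-5 → 4 (borrow)
  5-7-1 → 5 (borrow)
  6-2-1 → 3
  4-7 → 5 (borrow)
  5-6-1 → 6 (borrow)
  1-1-1 → 7 (borrow)
  4-2-1 → 1
  1-4 → 5 (borrow)
  3-1-1 → 1
  7-7 → 0
  2-1 → 1

0o101517653541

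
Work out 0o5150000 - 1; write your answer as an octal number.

0o5147777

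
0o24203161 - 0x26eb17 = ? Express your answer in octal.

0x26eb17 = 0o11565427 in octal.
Subtract column by column in base 8:
  1-7 → 2 (borrow)
  6-2-1 → 3
  1-4 → 5 (borrow)
  3-5-1 → 5 (borrow)
  0-6-1 → 1 (borrow)
  2-5-1 → 4 (borrow)
  4-1-1 → 2
  2-1 → 1

0o12415532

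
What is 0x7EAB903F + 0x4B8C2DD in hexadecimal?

Add column by column in base 16, right to left:
  F+D = C carry 1
  3+D+1 = 1 carry 1
  0+2+1 = 3
  9+C = 5 carry 1
  B+8+1 = 4 carry 1
  A+B+1 = 6 carry 1
  E+4+1 = 3 carry 1
  7+0+1 = 8

0x8364531C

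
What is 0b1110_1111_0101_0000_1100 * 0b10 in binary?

0b111011110101000011000

Multiply each base-2 digit by 2, carrying:
  0×2 = 0 → write 0
  0×2 = 0 → write 0
  1×2 = 2 → write 0 carry 1
  1×2+1 = 3 → write 1 carry 1
  0×2+1 = 1 → write 1
  0×2 = 0 → write 0
  0×2 = 0 → write 0
  0×2 = 0 → write 0
  1×2 = 2 → write 0 carry 1
  0×2+1 = 1 → write 1
  1×2 = 2 → write 0 carry 1
  0×2+1 = 1 → write 1
  1×2 = 2 → write 0 carry 1
  1×2+1 = 3 → write 1 carry 1
  1×2+1 = 3 → write 1 carry 1
  1×2+1 = 3 → write 1 carry 1
  0×2+1 = 1 → write 1
  1×2 = 2 → write 0 carry 1
  1×2+1 = 3 → write 1 carry 1
  1×2+1 = 3 → write 1 carry 1
  remaining carry: 1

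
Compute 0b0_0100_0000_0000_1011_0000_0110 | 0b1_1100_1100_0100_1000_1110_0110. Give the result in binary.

0b1110011000100101111100110

OR bit by bit (1 where either bit is 1):
  0010000000000101100000110
| 1110011000100100011100110
= 1110011000100101111100110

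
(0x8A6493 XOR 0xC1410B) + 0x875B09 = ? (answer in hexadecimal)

0xD280A1

First 0x8A6493 XOR 0xC1410B = 0x4B2598.
Add column by column in base 16, right to left:
  8+9 = 1 carry 1
  9+0+1 = A
  5+B = 0 carry 1
  2+5+1 = 8
  B+7 = 2 carry 1
  4+8+1 = D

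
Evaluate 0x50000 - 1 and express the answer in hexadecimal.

The trailing 4 digits are 0, so subtracting 1 borrows through: they become F and the next digit up decrements.

0x4FFFF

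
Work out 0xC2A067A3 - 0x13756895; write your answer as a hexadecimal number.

Subtract column by column in base 16:
  3-5 → E (borrow)
  A-9-1 → 0
  7-8 → F (borrow)
  6-6-1 → F (borrow)
  0-5-1 → A (borrow)
  A-7-1 → 2
  2-3 → F (borrow)
  C-1-1 → A

0xAF2AFF0E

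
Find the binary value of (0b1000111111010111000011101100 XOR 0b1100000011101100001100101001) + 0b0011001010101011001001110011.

0b1000000111100110011000111000

First 0b1000111111010111000011101100 XOR 0b1100000011101100001100101001 = 0b0100111100111011001111000101.
Add column by column in base 2, right to left:
  1+1 = 0 carry 1
  0+1+1 = 0 carry 1
  1+0+1 = 0 carry 1
  0+0+1 = 1
  0+1 = 1
  0+1 = 1
  1+1 = 0 carry 1
  1+0+1 = 0 carry 1
  1+0+1 = 0 carry 1
  1+1+1 = 1 carry 1
  0+0+1 = 1
  0+0 = 0
  1+1 = 0 carry 1
  1+1+1 = 1 carry 1
  0+0+1 = 1
  1+1 = 0 carry 1
  1+0+1 = 0 carry 1
  1+1+1 = 1 carry 1
  0+0+1 = 1
  0+1 = 1
  1+0 = 1
  1+1 = 0 carry 1
  1+0+1 = 0 carry 1
  1+0+1 = 0 carry 1
  0+1+1 = 0 carry 1
  0+1+1 = 0 carry 1
  1+0+1 = 0 carry 1
  final carry 1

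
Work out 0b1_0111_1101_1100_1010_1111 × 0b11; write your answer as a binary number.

0b10001111001011000001101

Multiply each base-2 digit by 3, carrying:
  1×3 = 3 → write 1 carry 1
  1×3+1 = 4 → write 0 carry 2
  1×3+2 = 5 → write 1 carry 2
  1×3+2 = 5 → write 1 carry 2
  0×3+2 = 2 → write 0 carry 1
  1×3+1 = 4 → write 0 carry 2
  0×3+2 = 2 → write 0 carry 1
  1×3+1 = 4 → write 0 carry 2
  0×3+2 = 2 → write 0 carry 1
  0×3+1 = 1 → write 1
  1×3 = 3 → write 1 carry 1
  1×3+1 = 4 → write 0 carry 2
  1×3+2 = 5 → write 1 carry 2
  0×3+2 = 2 → write 0 carry 1
  1×3+1 = 4 → write 0 carry 2
  1×3+2 = 5 → write 1 carry 2
  1×3+2 = 5 → write 1 carry 2
  1×3+2 = 5 → write 1 carry 2
  1×3+2 = 5 → write 1 carry 2
  0×3+2 = 2 → write 0 carry 1
  1×3+1 = 4 → write 0 carry 2
  remaining carry: 10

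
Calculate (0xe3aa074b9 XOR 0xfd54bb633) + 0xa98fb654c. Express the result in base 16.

First 0xe3aa074b9 XOR 0xfd54bb633 = 0x1efebc28a.
Add column by column in base 16, right to left:
  a+c = 6 carry 1
  8+4+1 = d
  2+5 = 7
  c+6 = 2 carry 1
  b+b+1 = 7 carry 1
  e+f+1 = e carry 1
  f+8+1 = 8 carry 1
  e+9+1 = 8 carry 1
  1+a+1 = c

0xc88e727d6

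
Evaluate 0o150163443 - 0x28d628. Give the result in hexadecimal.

0o150163443 = 0x1a0e723 in hexadecimal.
Subtract column by column in base 16:
  3-8 → b (borrow)
  2-2-1 → f (borrow)
  7-6-1 → 0
  e-d → 1
  0-8 → 8 (borrow)
  a-2-1 → 7
  1-0 → 1

0x17810fb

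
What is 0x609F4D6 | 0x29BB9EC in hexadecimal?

0x69BFDFE

OR each hex digit independently (no carries):
  6|2=6, 0|9=9, 9|B=B, F|B=F, 4|9=D, D|E=F, 6|C=E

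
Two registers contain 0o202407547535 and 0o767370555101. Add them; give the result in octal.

0o1172000324636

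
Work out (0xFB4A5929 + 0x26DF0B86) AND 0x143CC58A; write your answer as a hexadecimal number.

0x28448A

Add column by column in base 16, right to left:
  9+6 = F
  2+8 = A
  9+B = 4 carry 1
  5+0+1 = 6
  A+F = 9 carry 1
  4+D+1 = 2 carry 1
  B+6+1 = 2 carry 1
  F+2+1 = 2 carry 1
  final carry 1
Sum = 0x1222964AF; now AND with 0x143CC58A:
  1&0=0, 2&1=0, 2&4=0, 2&3=2, 9&C=8, 6&C=4, 4&5=4, A&8=8, F&A=A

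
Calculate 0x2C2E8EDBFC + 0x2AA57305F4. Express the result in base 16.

0x56D401E1F0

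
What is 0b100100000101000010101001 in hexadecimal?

0x9050a9

Group the bits into nibbles: 1001 0000 0101 0000 1010 1001 → 9050a9.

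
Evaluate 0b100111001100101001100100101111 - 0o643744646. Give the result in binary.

0o643744646 = 0b110100011111100100110100110 in binary.
Subtract column by column in base 2:
  1-0 → 1
  1-1 → 0
  1-1 → 0
  1-0 → 1
  0-0 → 0
  1-1 → 0
  0-0 → 0
  0-1 → 1 (borrow)
  1-1-1 → 1 (borrow)
  0-0-1 → 1 (borrow)
  0-0-1 → 1 (borrow)
  1-1-1 → 1 (borrow)
  1-0-1 → 0
  0-0 → 0
  0-1 → 1 (borrow)
  1-1-1 → 1 (borrow)
  0-1-1 → 0 (borrow)
  1-1-1 → 1 (borrow)
  0-1-1 → 0 (borrow)
  0-1-1 → 0 (borrow)
  1-0-1 → 0
  1-0 → 1
  0-0 → 0
  0-1 → 1 (borrow)
  1-0-1 → 0
  1-1 → 0
  1-1 → 0
  0-0 → 0
  0-0 → 0
  1-0 → 1

0b100000101000101100111110001001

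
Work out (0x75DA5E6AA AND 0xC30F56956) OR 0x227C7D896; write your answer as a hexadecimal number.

0x75DA5E6AA AND 0xC30F56956 = 0x410A56002.
Then OR with 0x227C7D896.

0x637E7F896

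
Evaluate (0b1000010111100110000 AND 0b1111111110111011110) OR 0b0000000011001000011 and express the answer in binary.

0b1000010111100110000 AND 0b1111111110111011110 = 0b1000010110100010000.
Then OR with 0b0000000011001000011.

0b1000010111101010011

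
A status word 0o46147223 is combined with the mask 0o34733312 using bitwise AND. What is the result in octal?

0o04103202

AND each oct digit independently (no carries):
  4&3=0, 6&4=4, 1&7=1, 4&3=0, 7&3=3, 2&3=2, 2&1=0, 3&2=2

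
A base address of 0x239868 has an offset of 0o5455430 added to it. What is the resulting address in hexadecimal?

0x39F380

0o5455430 = 0x165B18 in hexadecimal.
Add column by column in base 16, right to left:
  8+8 = 0 carry 1
  6+1+1 = 8
  8+B = 3 carry 1
  9+5+1 = F
  3+6 = 9
  2+1 = 3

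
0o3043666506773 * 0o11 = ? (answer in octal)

Multiply each base-8 digit by 9, carrying:
  3×9 = 27 → write 3 carry 3
  7×9+3 = 66 → write 2 carry 8
  7×9+8 = 71 → write 7 carry 8
  6×9+8 = 62 → write 6 carry 7
  0×9+7 = 7 → write 7
  5×9 = 45 → write 5 carry 5
  6×9+5 = 59 → write 3 carry 7
  6×9+7 = 61 → write 5 carry 7
  6×9+7 = 61 → write 5 carry 7
  3×9+7 = 34 → write 2 carry 4
  4×9+4 = 40 → write 0 carry 5
  0×9+5 = 5 → write 5
  3×9 = 27 → write 3 carry 3
  remaining carry: 3

0o33502553576723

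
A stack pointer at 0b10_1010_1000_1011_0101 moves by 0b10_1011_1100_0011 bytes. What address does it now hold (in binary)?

Add column by column in base 2, right to left:
  1+1 = 0 carry 1
  0+1+1 = 0 carry 1
  1+0+1 = 0 carry 1
  0+0+1 = 1
  1+0 = 1
  1+0 = 1
  0+1 = 1
  1+1 = 0 carry 1
  0+1+1 = 0 carry 1
  0+1+1 = 0 carry 1
  0+0+1 = 1
  1+1 = 0 carry 1
  0+0+1 = 1
  1+1 = 0 carry 1
  0+0+1 = 1
  1+0 = 1
  0+0 = 0
  1+0 = 1

0b101101010001111000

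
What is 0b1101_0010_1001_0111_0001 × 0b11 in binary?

0b1001110111110001010011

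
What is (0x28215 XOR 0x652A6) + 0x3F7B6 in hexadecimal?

0x8C869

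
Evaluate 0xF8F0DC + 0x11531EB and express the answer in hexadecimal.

Add column by column in base 16, right to left:
  C+B = 7 carry 1
  D+E+1 = C carry 1
  0+1+1 = 2
  F+3 = 2 carry 1
  8+5+1 = E
  F+1 = 0 carry 1
  0+1+1 = 2

0x20E22C7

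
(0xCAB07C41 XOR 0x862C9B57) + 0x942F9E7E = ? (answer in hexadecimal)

First 0xCAB07C41 XOR 0x862C9B57 = 0x4C9CE716.
Add column by column in base 16, right to left:
  6+E = 4 carry 1
  1+7+1 = 9
  7+E = 5 carry 1
  E+9+1 = 8 carry 1
  C+F+1 = C carry 1
  9+2+1 = C
  C+4 = 0 carry 1
  4+9+1 = E

0xE0CC8594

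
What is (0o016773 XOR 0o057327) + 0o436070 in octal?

First 0o016773 XOR 0o057327 = 0o041454.
Add column by column in base 8, right to left:
  4+0 = 4
  5+7 = 4 carry 1
  4+0+1 = 5
  1+6 = 7
  4+3 = 7
  0+4 = 4

0o477544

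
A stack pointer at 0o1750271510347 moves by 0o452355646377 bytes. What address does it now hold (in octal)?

0o2422647356746

Add column by column in base 8, right to left:
  7+7 = 6 carry 1
  4+7+1 = 4 carry 1
  3+3+1 = 7
  0+6 = 6
  1+4 = 5
  5+6 = 3 carry 1
  1+5+1 = 7
  7+5 = 4 carry 1
  2+3+1 = 6
  0+2 = 2
  5+5 = 2 carry 1
  7+4+1 = 4 carry 1
  1+0+1 = 2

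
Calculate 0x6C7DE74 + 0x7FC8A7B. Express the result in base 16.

Add column by column in base 16, right to left:
  4+B = F
  7+7 = E
  E+A = 8 carry 1
  D+8+1 = 6 carry 1
  7+C+1 = 4 carry 1
  C+F+1 = C carry 1
  6+7+1 = E

0xEC468EF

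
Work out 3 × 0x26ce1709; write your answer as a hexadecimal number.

0x746a451b

Multiply each base-16 digit by 3, carrying:
  9×3 = 27 → write b carry 1
  0×3+1 = 1 → write 1
  7×3 = 21 → write 5 carry 1
  1×3+1 = 4 → write 4
  e×3 = 42 → write a carry 2
  c×3+2 = 38 → write 6 carry 2
  6×3+2 = 20 → write 4 carry 1
  2×3+1 = 7 → write 7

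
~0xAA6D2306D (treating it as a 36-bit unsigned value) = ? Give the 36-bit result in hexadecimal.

Each hex digit d becomes F−d:
  A→5, A→5, 6→9, D→2, 2→D, 3→C, 0→F, 6→9, D→2

0x5592DCF92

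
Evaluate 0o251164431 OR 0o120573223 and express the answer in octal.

OR each oct digit independently (no carries):
  2|1=3, 5|2=7, 1|0=1, 1|5=5, 6|7=7, 4|3=7, 4|2=6, 3|2=3, 1|3=3

0o371577633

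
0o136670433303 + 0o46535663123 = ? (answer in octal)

0o205426316426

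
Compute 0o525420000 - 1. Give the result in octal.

0o525417777

The trailing 4 digits are 0, so subtracting 1 borrows through: they become 7 and the next digit up decrements.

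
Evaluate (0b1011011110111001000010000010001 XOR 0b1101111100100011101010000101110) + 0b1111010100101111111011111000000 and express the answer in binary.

0b10101110111001010100011111111111

First 0b1011011110111001000010000010001 XOR 0b1101111100100011101010000101110 = 0b0110100010011010101000000111111.
Add column by column in base 2, right to left:
  1+0 = 1
  1+0 = 1
  1+0 = 1
  1+0 = 1
  1+0 = 1
  1+0 = 1
  0+1 = 1
  0+1 = 1
  0+1 = 1
  0+1 = 1
  0+1 = 1
  0+0 = 0
  1+1 = 0 carry 1
  0+1+1 = 0 carry 1
  1+1+1 = 1 carry 1
  0+1+1 = 0 carry 1
  1+1+1 = 1 carry 1
  0+1+1 = 0 carry 1
  1+1+1 = 1 carry 1
  1+0+1 = 0 carry 1
  0+1+1 = 0 carry 1
  0+0+1 = 1
  1+0 = 1
  0+1 = 1
  0+0 = 0
  0+1 = 1
  1+0 = 1
  0+1 = 1
  1+1 = 0 carry 1
  1+1+1 = 1 carry 1
  0+1+1 = 0 carry 1
  final carry 1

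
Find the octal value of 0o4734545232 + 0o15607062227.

Add column by column in base 8, right to left:
  2+7 = 1 carry 1
  3+2+1 = 6
  2+2 = 4
  5+2 = 7
  4+6 = 2 carry 1
  5+0+1 = 6
  4+7 = 3 carry 1
  3+0+1 = 4
  7+6 = 5 carry 1
  4+5+1 = 2 carry 1
  0+1+1 = 2

0o22543627461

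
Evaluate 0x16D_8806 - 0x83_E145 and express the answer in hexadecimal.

0xE9A6C1

Subtract column by column in base 16:
  6-5 → 1
  0-4 → C (borrow)
  8-1-1 → 6
  8-E → A (borrow)
  D-3-1 → 9
  6-8 → E (borrow)
  1-0-1 → 0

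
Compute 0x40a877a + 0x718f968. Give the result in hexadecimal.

Add column by column in base 16, right to left:
  a+8 = 2 carry 1
  7+6+1 = e
  7+9 = 0 carry 1
  8+f+1 = 8 carry 1
  a+8+1 = 3 carry 1
  0+1+1 = 2
  4+7 = b

0xb2380e2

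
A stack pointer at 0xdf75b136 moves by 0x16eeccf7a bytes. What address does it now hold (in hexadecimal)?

0x24e6280b0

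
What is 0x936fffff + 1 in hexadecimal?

The trailing 5 digits are F (max in base 16), so adding 1 cascades: they roll to 0 and the next digit up increments.

0x93700000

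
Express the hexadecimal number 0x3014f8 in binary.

0b1100000001010011111000

Expand each hex digit to 4 bits: 3=0011 0=0000 1=0001 4=0100 f=1111 8=1000.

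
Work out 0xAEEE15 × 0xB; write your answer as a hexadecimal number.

0x7843AE7

Multiply each base-16 digit by 11, carrying:
  5×11 = 55 → write 7 carry 3
  1×11+3 = 14 → write E
  E×11 = 154 → write A carry 9
  E×11+9 = 163 → write 3 carry 10
  E×11+10 = 164 → write 4 carry 10
  A×11+10 = 120 → write 8 carry 7
  remaining carry: 7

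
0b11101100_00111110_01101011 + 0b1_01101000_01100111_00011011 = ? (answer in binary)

0b10010101001010010110000110

Add column by column in base 2, right to left:
  1+1 = 0 carry 1
  1+1+1 = 1 carry 1
  0+0+1 = 1
  1+1 = 0 carry 1
  0+1+1 = 0 carry 1
  1+0+1 = 0 carry 1
  1+0+1 = 0 carry 1
  0+0+1 = 1
  0+1 = 1
  1+1 = 0 carry 1
  1+1+1 = 1 carry 1
  1+0+1 = 0 carry 1
  1+0+1 = 0 carry 1
  1+1+1 = 1 carry 1
  0+1+1 = 0 carry 1
  0+0+1 = 1
  0+0 = 0
  0+0 = 0
  1+0 = 1
  1+1 = 0 carry 1
  0+0+1 = 1
  1+1 = 0 carry 1
  1+1+1 = 1 carry 1
  1+0+1 = 0 carry 1
  0+1+1 = 0 carry 1
  final carry 1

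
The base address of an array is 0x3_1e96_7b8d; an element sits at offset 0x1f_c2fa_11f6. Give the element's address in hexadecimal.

Add column by column in base 16, right to left:
  d+6 = 3 carry 1
  8+f+1 = 8 carry 1
  b+1+1 = d
  7+1 = 8
  6+a = 0 carry 1
  9+f+1 = 9 carry 1
  e+2+1 = 1 carry 1
  1+c+1 = e
  3+f = 2 carry 1
  0+1+1 = 2

0x22e1908d83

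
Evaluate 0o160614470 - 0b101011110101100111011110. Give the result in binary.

0b1000100111011111101011010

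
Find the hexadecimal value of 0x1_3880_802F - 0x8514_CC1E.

Subtract column by column in base 16:
  F-E → 1
  2-1 → 1
  0-C → 4 (borrow)
  8-C-1 → B (borrow)
  0-4-1 → B (borrow)
  8-1-1 → 6
  8-5 → 3
  3-8 → B (borrow)
  1-0-1 → 0

0xB36BB411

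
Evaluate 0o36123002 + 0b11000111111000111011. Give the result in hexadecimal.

0o36123002 = 0x78a602 in hexadecimal.
0b11000111111000111011 = 0xc7e3b in hexadecimal.
Add column by column in base 16, right to left:
  2+b = d
  0+3 = 3
  6+e = 4 carry 1
  a+7+1 = 2 carry 1
  8+c+1 = 5 carry 1
  7+0+1 = 8

0x85243d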